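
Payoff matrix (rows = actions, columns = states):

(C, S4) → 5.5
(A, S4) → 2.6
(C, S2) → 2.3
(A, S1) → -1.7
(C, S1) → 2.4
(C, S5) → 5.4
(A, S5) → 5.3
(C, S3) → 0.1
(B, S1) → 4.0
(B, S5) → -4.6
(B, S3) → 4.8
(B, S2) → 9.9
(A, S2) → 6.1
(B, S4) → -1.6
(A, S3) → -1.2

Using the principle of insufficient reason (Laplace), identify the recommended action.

C

Row averages: A=2.22, B=2.5, C=3.14
Highest average = 3.14 → C.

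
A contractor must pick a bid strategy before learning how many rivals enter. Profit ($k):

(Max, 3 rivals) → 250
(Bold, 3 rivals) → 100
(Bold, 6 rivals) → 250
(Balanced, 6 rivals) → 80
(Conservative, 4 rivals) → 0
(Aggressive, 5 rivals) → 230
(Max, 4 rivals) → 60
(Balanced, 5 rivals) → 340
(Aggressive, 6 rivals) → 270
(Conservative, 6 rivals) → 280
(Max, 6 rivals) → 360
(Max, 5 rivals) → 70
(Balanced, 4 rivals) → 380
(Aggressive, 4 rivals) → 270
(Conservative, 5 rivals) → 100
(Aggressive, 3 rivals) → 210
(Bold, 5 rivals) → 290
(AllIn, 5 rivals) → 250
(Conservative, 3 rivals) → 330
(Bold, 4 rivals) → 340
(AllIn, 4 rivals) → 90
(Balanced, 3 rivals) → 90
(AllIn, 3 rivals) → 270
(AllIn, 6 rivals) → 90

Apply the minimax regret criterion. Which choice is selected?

Column bests: 3 rivals=330, 4 rivals=380, 5 rivals=340, 6 rivals=360.
Conservative regrets: 0, 380, 240, 80 → max 380
Balanced regrets: 240, 0, 0, 280 → max 280
Aggressive regrets: 120, 110, 110, 90 → max 120
Bold regrets: 230, 40, 50, 110 → max 230
AllIn regrets: 60, 290, 90, 270 → max 290
Max regrets: 80, 320, 270, 0 → max 320
Smallest max regret = 120 → Aggressive.

Aggressive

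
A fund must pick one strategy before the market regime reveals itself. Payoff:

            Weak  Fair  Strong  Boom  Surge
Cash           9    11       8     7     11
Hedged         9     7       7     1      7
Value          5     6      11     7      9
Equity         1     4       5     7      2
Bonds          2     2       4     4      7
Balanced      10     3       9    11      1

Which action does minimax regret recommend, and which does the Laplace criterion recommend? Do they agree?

minimax regret → Cash; laplace → Cash (agree)

Column bests: Weak=10, Fair=11, Strong=11, Boom=11, Surge=11.
Cash regrets: 1, 0, 3, 4, 0 → max 4
Hedged regrets: 1, 4, 4, 10, 4 → max 10
Value regrets: 5, 5, 0, 4, 2 → max 5
Equity regrets: 9, 7, 6, 4, 9 → max 9
Bonds regrets: 8, 9, 7, 7, 4 → max 9
Balanced regrets: 0, 8, 2, 0, 10 → max 10
Smallest max regret = 4 → Cash.
Row averages: Cash=9.2, Hedged=6.2, Value=7.6, Equity=3.8, Bonds=3.8, Balanced=6.8
Highest average = 9.2 → Cash.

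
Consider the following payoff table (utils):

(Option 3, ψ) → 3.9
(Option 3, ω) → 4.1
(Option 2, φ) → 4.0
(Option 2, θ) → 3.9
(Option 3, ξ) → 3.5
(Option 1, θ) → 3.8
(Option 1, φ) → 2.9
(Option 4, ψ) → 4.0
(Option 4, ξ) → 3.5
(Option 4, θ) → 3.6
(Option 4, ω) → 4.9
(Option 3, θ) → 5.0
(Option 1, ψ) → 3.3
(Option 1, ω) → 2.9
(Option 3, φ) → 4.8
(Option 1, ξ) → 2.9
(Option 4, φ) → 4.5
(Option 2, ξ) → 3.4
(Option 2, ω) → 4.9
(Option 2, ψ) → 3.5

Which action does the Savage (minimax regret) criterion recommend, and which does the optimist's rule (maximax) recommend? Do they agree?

minimax regret → Option 3; maximax → Option 3 (agree)

Column bests: θ=5.0, φ=4.8, ψ=4.0, ω=4.9, ξ=3.5.
Option 1 regrets: 1.2, 1.9, 0.7, 2.0, 0.6 → max 2.0
Option 2 regrets: 1.1, 0.8, 0.5, 0.0, 0.1 → max 1.1
Option 3 regrets: 0.0, 0.0, 0.1, 0.8, 0.0 → max 0.8
Option 4 regrets: 1.4, 0.3, 0.0, 0.0, 0.0 → max 1.4
Smallest max regret = 0.8 → Option 3.
Row maxima: Option 1=3.8, Option 2=4.9, Option 3=5.0, Option 4=4.9
Best best-case = 5.0 → Option 3.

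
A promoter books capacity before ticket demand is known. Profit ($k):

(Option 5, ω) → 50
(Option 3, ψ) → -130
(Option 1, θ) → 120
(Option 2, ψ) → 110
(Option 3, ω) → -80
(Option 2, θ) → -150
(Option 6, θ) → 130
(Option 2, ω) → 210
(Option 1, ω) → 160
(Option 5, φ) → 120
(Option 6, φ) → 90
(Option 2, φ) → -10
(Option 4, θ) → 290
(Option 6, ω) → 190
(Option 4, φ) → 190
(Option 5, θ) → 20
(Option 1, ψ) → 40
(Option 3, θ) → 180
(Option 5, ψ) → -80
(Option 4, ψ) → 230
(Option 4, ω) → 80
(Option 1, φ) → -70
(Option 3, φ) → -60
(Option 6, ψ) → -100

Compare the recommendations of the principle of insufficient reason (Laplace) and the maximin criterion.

laplace → Option 4; maximin → Option 4 (agree)

Row averages: Option 1=62.5, Option 2=40, Option 3=-22.5, Option 4=197.5, Option 5=27.5, Option 6=77.5
Highest average = 197.5 → Option 4.
Row minima: Option 1=-70, Option 2=-150, Option 3=-130, Option 4=80, Option 5=-80, Option 6=-100
Best worst-case = 80 → Option 4.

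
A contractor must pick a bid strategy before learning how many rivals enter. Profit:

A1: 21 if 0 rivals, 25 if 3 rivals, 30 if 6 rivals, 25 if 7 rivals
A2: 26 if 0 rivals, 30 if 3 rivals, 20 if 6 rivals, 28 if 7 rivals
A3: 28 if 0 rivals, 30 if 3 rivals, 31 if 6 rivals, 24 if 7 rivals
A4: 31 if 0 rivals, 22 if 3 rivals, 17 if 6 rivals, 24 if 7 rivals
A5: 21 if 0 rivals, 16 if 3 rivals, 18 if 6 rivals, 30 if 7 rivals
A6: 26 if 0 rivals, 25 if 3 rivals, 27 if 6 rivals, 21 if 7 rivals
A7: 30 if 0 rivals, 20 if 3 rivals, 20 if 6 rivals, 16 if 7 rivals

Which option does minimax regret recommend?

Column bests: 0 rivals=31, 3 rivals=30, 6 rivals=31, 7 rivals=30.
A1 regrets: 10, 5, 1, 5 → max 10
A2 regrets: 5, 0, 11, 2 → max 11
A3 regrets: 3, 0, 0, 6 → max 6
A4 regrets: 0, 8, 14, 6 → max 14
A5 regrets: 10, 14, 13, 0 → max 14
A6 regrets: 5, 5, 4, 9 → max 9
A7 regrets: 1, 10, 11, 14 → max 14
Smallest max regret = 6 → A3.

A3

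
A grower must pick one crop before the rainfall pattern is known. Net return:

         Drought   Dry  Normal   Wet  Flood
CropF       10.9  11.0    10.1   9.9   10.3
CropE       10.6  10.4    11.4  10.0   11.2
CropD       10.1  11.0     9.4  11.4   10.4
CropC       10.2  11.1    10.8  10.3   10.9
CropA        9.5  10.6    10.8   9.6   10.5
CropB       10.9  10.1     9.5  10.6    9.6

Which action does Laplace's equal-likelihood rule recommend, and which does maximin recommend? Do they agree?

Row averages: CropF=10.44, CropE=10.72, CropD=10.46, CropC=10.66, CropA=10.2, CropB=10.14
Highest average = 10.72 → CropE.
Row minima: CropF=9.9, CropE=10.0, CropD=9.4, CropC=10.2, CropA=9.5, CropB=9.5
Best worst-case = 10.2 → CropC.

laplace → CropE; maximin → CropC (disagree)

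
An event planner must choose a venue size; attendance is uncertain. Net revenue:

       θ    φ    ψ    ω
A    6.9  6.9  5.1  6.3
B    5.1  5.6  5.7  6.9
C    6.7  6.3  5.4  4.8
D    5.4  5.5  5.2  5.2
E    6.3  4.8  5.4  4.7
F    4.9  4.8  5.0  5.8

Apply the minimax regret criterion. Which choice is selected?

Column bests: θ=6.9, φ=6.9, ψ=5.7, ω=6.9.
A regrets: 0.0, 0.0, 0.6, 0.6 → max 0.6
B regrets: 1.8, 1.3, 0.0, 0.0 → max 1.8
C regrets: 0.2, 0.6, 0.3, 2.1 → max 2.1
D regrets: 1.5, 1.4, 0.5, 1.7 → max 1.7
E regrets: 0.6, 2.1, 0.3, 2.2 → max 2.2
F regrets: 2.0, 2.1, 0.7, 1.1 → max 2.1
Smallest max regret = 0.6 → A.

A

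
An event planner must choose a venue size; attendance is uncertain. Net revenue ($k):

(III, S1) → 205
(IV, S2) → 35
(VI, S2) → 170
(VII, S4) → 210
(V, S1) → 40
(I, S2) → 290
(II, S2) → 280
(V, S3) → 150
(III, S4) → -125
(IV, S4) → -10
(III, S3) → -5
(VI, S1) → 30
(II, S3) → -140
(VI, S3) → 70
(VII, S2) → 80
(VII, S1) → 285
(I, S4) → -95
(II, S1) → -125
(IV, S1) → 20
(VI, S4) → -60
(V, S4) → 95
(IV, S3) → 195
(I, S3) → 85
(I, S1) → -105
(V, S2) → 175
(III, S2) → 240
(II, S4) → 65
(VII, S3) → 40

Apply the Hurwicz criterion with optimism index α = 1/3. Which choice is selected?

I: 1/3·290 + 2/3·(-105) = 80/3
II: 1/3·280 + 2/3·(-140) = 0
III: 1/3·240 + 2/3·(-125) = -10/3
IV: 1/3·195 + 2/3·(-10) = 175/3
V: 1/3·175 + 2/3·40 = 85
VI: 1/3·170 + 2/3·(-60) = 50/3
VII: 1/3·285 + 2/3·40 = 365/3
Highest Hurwicz score = 365/3 → VII.

VII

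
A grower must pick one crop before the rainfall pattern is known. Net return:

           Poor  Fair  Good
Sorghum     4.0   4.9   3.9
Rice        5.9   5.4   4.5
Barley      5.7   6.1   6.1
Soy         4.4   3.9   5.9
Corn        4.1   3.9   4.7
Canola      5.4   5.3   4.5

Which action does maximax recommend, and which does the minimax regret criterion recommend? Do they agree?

maximax → Barley; minimax regret → Barley (agree)

Row maxima: Sorghum=4.9, Rice=5.9, Barley=6.1, Soy=5.9, Corn=4.7, Canola=5.4
Best best-case = 6.1 → Barley.
Column bests: Poor=5.9, Fair=6.1, Good=6.1.
Sorghum regrets: 1.9, 1.2, 2.2 → max 2.2
Rice regrets: 0.0, 0.7, 1.6 → max 1.6
Barley regrets: 0.2, 0.0, 0.0 → max 0.2
Soy regrets: 1.5, 2.2, 0.2 → max 2.2
Corn regrets: 1.8, 2.2, 1.4 → max 2.2
Canola regrets: 0.5, 0.8, 1.6 → max 1.6
Smallest max regret = 0.2 → Barley.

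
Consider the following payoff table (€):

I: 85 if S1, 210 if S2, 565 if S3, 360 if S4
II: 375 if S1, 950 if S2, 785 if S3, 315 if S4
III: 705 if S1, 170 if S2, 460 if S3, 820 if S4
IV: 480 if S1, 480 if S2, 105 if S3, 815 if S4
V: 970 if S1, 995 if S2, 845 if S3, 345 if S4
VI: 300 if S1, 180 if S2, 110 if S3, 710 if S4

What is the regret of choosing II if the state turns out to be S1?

Best payoff under S1 is 970.
Regret = 970 − 375 = 595.

595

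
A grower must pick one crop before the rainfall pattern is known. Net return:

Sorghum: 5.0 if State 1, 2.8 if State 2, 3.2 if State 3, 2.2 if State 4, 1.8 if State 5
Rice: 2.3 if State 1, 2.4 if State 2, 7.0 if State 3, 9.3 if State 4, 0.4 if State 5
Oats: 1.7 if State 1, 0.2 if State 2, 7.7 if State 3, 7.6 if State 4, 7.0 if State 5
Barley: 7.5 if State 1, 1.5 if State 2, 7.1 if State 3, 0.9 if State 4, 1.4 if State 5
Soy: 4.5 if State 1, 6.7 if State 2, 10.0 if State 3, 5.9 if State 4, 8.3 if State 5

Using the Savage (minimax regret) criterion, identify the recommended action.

Soy

Column bests: State 1=7.5, State 2=6.7, State 3=10.0, State 4=9.3, State 5=8.3.
Sorghum regrets: 2.5, 3.9, 6.8, 7.1, 6.5 → max 7.1
Rice regrets: 5.2, 4.3, 3.0, 0.0, 7.9 → max 7.9
Oats regrets: 5.8, 6.5, 2.3, 1.7, 1.3 → max 6.5
Barley regrets: 0.0, 5.2, 2.9, 8.4, 6.9 → max 8.4
Soy regrets: 3.0, 0.0, 0.0, 3.4, 0.0 → max 3.4
Smallest max regret = 3.4 → Soy.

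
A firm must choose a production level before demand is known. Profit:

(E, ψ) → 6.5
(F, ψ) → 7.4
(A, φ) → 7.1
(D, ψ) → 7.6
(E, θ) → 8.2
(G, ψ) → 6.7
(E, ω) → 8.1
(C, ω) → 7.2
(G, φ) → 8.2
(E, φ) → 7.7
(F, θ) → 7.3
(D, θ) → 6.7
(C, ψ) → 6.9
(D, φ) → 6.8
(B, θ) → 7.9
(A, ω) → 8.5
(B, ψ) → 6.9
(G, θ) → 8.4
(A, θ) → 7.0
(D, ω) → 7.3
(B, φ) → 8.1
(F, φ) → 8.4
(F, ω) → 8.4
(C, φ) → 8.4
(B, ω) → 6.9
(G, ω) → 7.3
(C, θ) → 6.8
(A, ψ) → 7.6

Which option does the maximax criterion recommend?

A

Row maxima: A=8.5, B=8.1, C=8.4, D=7.6, E=8.2, F=8.4, G=8.4
Best best-case = 8.5 → A.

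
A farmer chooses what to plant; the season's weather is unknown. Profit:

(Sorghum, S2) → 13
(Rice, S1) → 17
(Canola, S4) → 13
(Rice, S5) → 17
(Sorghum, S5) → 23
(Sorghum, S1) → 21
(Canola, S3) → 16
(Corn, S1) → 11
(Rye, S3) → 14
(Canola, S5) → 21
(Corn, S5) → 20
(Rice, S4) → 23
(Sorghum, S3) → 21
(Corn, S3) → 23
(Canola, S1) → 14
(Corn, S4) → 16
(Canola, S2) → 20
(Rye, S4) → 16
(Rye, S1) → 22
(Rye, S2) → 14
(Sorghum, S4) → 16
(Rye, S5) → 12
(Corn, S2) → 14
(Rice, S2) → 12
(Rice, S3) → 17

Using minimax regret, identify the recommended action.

Sorghum

Column bests: S1=22, S2=20, S3=23, S4=23, S5=23.
Rice regrets: 5, 8, 6, 0, 6 → max 8
Corn regrets: 11, 6, 0, 7, 3 → max 11
Canola regrets: 8, 0, 7, 10, 2 → max 10
Rye regrets: 0, 6, 9, 7, 11 → max 11
Sorghum regrets: 1, 7, 2, 7, 0 → max 7
Smallest max regret = 7 → Sorghum.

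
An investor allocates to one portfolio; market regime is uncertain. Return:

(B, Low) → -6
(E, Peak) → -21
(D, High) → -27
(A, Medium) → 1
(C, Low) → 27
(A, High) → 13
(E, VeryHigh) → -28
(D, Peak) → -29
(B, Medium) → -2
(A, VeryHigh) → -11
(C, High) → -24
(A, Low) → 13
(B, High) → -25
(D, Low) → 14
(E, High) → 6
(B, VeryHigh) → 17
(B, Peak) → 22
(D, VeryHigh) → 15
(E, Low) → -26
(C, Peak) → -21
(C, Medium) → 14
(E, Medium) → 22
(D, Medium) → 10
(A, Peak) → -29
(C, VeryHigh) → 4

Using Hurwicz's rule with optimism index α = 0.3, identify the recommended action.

A: 0.3·13 + 0.7·(-29) = -16.4
B: 0.3·22 + 0.7·(-25) = -10.9
C: 0.3·27 + 0.7·(-24) = -8.7
D: 0.3·15 + 0.7·(-29) = -15.8
E: 0.3·22 + 0.7·(-28) = -13
Highest Hurwicz score = -8.7 → C.

C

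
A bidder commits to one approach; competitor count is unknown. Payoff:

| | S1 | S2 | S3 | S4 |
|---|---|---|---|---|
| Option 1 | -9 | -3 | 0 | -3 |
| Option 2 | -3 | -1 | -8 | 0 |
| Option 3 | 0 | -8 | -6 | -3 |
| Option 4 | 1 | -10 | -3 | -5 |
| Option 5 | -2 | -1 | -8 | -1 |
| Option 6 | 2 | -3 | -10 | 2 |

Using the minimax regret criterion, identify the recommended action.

Option 3

Column bests: S1=2, S2=-1, S3=0, S4=2.
Option 1 regrets: 11, 2, 0, 5 → max 11
Option 2 regrets: 5, 0, 8, 2 → max 8
Option 3 regrets: 2, 7, 6, 5 → max 7
Option 4 regrets: 1, 9, 3, 7 → max 9
Option 5 regrets: 4, 0, 8, 3 → max 8
Option 6 regrets: 0, 2, 10, 0 → max 10
Smallest max regret = 7 → Option 3.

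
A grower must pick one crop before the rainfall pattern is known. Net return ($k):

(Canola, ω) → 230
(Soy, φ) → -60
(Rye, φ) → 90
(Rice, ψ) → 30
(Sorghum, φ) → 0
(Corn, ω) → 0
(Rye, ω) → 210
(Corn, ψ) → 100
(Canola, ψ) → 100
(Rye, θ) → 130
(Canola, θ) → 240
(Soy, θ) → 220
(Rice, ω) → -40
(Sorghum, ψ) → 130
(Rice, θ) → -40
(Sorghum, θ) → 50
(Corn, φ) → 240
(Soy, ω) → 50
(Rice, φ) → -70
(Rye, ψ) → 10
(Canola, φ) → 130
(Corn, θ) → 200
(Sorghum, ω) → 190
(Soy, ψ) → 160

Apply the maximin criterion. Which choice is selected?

Row minima: Sorghum=0, Rye=10, Corn=0, Rice=-70, Soy=-60, Canola=100
Best worst-case = 100 → Canola.

Canola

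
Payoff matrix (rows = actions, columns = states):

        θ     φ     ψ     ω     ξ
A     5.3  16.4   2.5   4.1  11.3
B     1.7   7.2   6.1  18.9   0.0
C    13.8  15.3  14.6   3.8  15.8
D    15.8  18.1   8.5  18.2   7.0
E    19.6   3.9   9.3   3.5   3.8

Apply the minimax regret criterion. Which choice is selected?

D

Column bests: θ=19.6, φ=18.1, ψ=14.6, ω=18.9, ξ=15.8.
A regrets: 14.3, 1.7, 12.1, 14.8, 4.5 → max 14.8
B regrets: 17.9, 10.9, 8.5, 0.0, 15.8 → max 17.9
C regrets: 5.8, 2.8, 0.0, 15.1, 0.0 → max 15.1
D regrets: 3.8, 0.0, 6.1, 0.7, 8.8 → max 8.8
E regrets: 0.0, 14.2, 5.3, 15.4, 12.0 → max 15.4
Smallest max regret = 8.8 → D.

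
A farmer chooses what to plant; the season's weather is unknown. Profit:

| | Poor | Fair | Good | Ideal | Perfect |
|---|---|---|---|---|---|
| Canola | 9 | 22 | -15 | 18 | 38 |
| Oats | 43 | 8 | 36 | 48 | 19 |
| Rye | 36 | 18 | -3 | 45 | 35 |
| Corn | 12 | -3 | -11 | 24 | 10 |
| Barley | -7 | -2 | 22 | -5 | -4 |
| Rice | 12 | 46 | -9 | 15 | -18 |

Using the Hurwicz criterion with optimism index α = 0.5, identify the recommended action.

Canola: 0.5·38 + 0.5·(-15) = 11.5
Oats: 0.5·48 + 0.5·8 = 28
Rye: 0.5·45 + 0.5·(-3) = 21
Corn: 0.5·24 + 0.5·(-11) = 6.5
Barley: 0.5·22 + 0.5·(-7) = 7.5
Rice: 0.5·46 + 0.5·(-18) = 14
Highest Hurwicz score = 28 → Oats.

Oats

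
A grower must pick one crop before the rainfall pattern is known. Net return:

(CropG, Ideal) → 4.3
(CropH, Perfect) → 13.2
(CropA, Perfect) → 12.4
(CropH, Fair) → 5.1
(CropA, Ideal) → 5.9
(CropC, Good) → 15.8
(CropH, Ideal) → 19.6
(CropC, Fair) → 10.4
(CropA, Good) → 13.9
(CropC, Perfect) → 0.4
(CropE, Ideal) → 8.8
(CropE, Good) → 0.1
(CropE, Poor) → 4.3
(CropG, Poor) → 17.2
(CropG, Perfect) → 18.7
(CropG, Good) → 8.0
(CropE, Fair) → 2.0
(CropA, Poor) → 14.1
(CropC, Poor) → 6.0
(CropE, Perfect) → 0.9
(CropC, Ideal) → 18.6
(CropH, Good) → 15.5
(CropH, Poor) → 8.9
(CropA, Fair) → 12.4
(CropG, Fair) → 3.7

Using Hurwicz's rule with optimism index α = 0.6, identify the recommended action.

CropA: 0.6·14.1 + 0.4·5.9 = 10.82
CropG: 0.6·18.7 + 0.4·3.7 = 12.7
CropH: 0.6·19.6 + 0.4·5.1 = 13.8
CropC: 0.6·18.6 + 0.4·0.4 = 11.32
CropE: 0.6·8.8 + 0.4·0.1 = 5.32
Highest Hurwicz score = 13.8 → CropH.

CropH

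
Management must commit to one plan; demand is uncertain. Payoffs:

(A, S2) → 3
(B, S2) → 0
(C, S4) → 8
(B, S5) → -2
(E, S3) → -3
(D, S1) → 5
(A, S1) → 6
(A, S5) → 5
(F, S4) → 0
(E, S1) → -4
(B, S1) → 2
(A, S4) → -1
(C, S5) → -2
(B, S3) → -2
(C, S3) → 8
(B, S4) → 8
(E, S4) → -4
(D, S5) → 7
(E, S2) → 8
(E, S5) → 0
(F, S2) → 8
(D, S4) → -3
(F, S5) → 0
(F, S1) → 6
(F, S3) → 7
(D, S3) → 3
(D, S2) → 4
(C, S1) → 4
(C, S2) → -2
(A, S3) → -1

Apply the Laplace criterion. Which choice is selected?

F

Row averages: A=2.4, B=1.2, C=3.2, D=3.2, E=-0.6, F=4.2
Highest average = 4.2 → F.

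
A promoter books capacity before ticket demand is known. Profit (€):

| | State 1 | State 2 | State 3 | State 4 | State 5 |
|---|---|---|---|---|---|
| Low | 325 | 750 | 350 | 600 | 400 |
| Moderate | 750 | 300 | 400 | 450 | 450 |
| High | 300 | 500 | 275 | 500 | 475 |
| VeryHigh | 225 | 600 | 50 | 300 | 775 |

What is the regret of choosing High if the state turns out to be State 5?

Best payoff under State 5 is 775.
Regret = 775 − 475 = 300.

300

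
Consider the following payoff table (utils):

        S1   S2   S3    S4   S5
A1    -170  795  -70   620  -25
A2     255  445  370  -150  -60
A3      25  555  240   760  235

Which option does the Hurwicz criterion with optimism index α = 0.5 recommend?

A3

A1: 0.5·795 + 0.5·(-170) = 312.5
A2: 0.5·445 + 0.5·(-150) = 147.5
A3: 0.5·760 + 0.5·25 = 392.5
Highest Hurwicz score = 392.5 → A3.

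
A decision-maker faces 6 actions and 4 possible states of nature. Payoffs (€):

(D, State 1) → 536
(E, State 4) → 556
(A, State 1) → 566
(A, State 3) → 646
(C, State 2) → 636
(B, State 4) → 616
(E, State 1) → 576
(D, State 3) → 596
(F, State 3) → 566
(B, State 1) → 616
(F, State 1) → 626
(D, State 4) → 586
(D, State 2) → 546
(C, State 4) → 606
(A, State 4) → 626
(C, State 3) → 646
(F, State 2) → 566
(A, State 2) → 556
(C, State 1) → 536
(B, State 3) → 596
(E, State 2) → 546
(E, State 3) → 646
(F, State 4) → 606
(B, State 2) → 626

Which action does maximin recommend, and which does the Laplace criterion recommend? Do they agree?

Row minima: A=556, B=596, C=536, D=536, E=546, F=566
Best worst-case = 596 → B.
Row averages: A=598.5, B=613.5, C=606, D=566, E=581, F=591
Highest average = 613.5 → B.

maximin → B; laplace → B (agree)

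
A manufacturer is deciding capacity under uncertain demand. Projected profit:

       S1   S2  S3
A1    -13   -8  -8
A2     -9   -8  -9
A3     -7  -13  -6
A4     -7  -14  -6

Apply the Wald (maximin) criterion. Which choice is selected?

Row minima: A1=-13, A2=-9, A3=-13, A4=-14
Best worst-case = -9 → A2.

A2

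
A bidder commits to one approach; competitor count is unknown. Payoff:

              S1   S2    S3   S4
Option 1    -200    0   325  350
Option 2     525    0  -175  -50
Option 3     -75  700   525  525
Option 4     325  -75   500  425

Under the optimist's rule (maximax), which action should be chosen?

Option 3

Row maxima: Option 1=350, Option 2=525, Option 3=700, Option 4=500
Best best-case = 700 → Option 3.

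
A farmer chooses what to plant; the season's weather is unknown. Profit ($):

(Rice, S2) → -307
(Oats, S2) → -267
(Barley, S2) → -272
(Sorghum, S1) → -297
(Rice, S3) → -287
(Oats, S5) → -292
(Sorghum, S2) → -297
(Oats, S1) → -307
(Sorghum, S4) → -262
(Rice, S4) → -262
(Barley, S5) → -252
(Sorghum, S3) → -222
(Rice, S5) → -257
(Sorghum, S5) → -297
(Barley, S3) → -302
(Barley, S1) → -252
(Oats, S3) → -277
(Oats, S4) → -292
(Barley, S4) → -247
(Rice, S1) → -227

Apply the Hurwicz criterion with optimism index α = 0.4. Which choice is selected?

Sorghum: 0.4·(-222) + 0.6·(-297) = -267
Oats: 0.4·(-267) + 0.6·(-307) = -291
Barley: 0.4·(-247) + 0.6·(-302) = -280
Rice: 0.4·(-227) + 0.6·(-307) = -275
Highest Hurwicz score = -267 → Sorghum.

Sorghum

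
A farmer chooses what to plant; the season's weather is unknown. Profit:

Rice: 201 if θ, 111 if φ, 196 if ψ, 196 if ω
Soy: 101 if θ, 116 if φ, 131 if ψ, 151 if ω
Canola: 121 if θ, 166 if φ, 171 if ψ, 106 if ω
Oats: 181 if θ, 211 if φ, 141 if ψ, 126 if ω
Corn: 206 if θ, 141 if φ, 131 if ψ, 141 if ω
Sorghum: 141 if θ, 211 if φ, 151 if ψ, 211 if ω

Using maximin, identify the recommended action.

Row minima: Rice=111, Soy=101, Canola=106, Oats=126, Corn=131, Sorghum=141
Best worst-case = 141 → Sorghum.

Sorghum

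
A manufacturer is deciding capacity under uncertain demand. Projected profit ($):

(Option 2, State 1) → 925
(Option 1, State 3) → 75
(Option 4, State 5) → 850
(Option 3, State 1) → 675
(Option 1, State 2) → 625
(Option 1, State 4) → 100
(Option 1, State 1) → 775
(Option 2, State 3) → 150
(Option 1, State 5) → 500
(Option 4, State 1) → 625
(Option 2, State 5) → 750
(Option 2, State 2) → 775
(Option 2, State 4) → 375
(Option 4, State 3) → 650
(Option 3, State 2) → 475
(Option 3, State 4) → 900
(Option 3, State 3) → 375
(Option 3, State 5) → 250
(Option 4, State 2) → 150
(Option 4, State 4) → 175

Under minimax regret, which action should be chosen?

Option 2

Column bests: State 1=925, State 2=775, State 3=650, State 4=900, State 5=850.
Option 1 regrets: 150, 150, 575, 800, 350 → max 800
Option 2 regrets: 0, 0, 500, 525, 100 → max 525
Option 3 regrets: 250, 300, 275, 0, 600 → max 600
Option 4 regrets: 300, 625, 0, 725, 0 → max 725
Smallest max regret = 525 → Option 2.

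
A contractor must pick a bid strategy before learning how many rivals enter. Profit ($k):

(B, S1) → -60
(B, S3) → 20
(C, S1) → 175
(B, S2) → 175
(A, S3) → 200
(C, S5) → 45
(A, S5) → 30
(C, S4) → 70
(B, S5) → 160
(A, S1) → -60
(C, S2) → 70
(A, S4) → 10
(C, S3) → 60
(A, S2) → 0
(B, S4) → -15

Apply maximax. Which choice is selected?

A

Row maxima: A=200, B=175, C=175
Best best-case = 200 → A.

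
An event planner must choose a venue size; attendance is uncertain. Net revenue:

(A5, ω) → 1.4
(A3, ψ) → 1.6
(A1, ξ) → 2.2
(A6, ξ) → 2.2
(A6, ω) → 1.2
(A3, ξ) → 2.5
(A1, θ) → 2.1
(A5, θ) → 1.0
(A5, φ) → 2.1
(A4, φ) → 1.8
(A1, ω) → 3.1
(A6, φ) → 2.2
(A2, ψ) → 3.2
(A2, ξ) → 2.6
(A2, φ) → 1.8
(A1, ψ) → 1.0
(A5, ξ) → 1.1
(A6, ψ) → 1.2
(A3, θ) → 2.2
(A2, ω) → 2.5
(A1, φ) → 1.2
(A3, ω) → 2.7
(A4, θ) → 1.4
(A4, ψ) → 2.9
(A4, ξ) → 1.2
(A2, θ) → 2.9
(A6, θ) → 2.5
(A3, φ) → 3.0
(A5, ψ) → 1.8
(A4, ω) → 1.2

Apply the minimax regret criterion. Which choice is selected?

A2

Column bests: θ=2.9, φ=3.0, ψ=3.2, ω=3.1, ξ=2.6.
A1 regrets: 0.8, 1.8, 2.2, 0.0, 0.4 → max 2.2
A2 regrets: 0.0, 1.2, 0.0, 0.6, 0.0 → max 1.2
A3 regrets: 0.7, 0.0, 1.6, 0.4, 0.1 → max 1.6
A4 regrets: 1.5, 1.2, 0.3, 1.9, 1.4 → max 1.9
A5 regrets: 1.9, 0.9, 1.4, 1.7, 1.5 → max 1.9
A6 regrets: 0.4, 0.8, 2.0, 1.9, 0.4 → max 2.0
Smallest max regret = 1.2 → A2.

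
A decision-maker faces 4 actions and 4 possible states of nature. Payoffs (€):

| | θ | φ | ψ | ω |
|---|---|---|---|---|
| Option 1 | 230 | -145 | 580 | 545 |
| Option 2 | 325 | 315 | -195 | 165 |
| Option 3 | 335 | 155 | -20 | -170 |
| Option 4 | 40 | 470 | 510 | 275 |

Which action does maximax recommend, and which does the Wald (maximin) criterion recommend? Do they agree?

Row maxima: Option 1=580, Option 2=325, Option 3=335, Option 4=510
Best best-case = 580 → Option 1.
Row minima: Option 1=-145, Option 2=-195, Option 3=-170, Option 4=40
Best worst-case = 40 → Option 4.

maximax → Option 1; maximin → Option 4 (disagree)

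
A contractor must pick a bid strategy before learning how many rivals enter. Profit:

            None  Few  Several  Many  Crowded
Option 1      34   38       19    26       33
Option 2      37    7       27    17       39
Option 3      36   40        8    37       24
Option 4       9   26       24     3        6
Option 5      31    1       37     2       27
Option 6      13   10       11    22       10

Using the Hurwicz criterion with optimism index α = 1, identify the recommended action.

Option 3

Option 1: 1·38 + 0·19 = 38
Option 2: 1·39 + 0·7 = 39
Option 3: 1·40 + 0·8 = 40
Option 4: 1·26 + 0·3 = 26
Option 5: 1·37 + 0·1 = 37
Option 6: 1·22 + 0·10 = 22
Highest Hurwicz score = 40 → Option 3.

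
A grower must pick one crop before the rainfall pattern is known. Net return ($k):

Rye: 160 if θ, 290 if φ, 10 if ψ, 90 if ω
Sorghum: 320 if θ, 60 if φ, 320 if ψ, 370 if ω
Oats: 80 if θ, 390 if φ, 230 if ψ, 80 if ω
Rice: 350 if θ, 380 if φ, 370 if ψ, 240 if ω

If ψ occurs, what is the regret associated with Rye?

360

Best payoff under ψ is 370.
Regret = 370 − 10 = 360.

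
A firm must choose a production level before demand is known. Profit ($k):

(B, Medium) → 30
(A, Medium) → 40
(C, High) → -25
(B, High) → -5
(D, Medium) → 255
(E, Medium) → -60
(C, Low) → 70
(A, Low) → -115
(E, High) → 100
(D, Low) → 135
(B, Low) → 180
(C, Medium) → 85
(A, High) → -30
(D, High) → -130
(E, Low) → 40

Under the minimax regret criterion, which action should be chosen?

C

Column bests: Low=180, Medium=255, High=100.
A regrets: 295, 215, 130 → max 295
B regrets: 0, 225, 105 → max 225
C regrets: 110, 170, 125 → max 170
D regrets: 45, 0, 230 → max 230
E regrets: 140, 315, 0 → max 315
Smallest max regret = 170 → C.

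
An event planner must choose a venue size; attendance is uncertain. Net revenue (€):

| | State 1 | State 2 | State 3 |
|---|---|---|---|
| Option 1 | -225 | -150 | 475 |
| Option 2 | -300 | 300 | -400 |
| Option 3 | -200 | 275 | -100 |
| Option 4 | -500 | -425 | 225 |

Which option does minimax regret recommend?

Option 1

Column bests: State 1=-200, State 2=300, State 3=475.
Option 1 regrets: 25, 450, 0 → max 450
Option 2 regrets: 100, 0, 875 → max 875
Option 3 regrets: 0, 25, 575 → max 575
Option 4 regrets: 300, 725, 250 → max 725
Smallest max regret = 450 → Option 1.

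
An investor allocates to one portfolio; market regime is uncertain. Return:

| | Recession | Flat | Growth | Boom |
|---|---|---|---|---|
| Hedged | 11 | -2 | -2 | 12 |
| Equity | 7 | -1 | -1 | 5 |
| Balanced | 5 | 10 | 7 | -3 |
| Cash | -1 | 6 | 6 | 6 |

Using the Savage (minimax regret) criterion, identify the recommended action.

Equity

Column bests: Recession=11, Flat=10, Growth=7, Boom=12.
Hedged regrets: 0, 12, 9, 0 → max 12
Equity regrets: 4, 11, 8, 7 → max 11
Balanced regrets: 6, 0, 0, 15 → max 15
Cash regrets: 12, 4, 1, 6 → max 12
Smallest max regret = 11 → Equity.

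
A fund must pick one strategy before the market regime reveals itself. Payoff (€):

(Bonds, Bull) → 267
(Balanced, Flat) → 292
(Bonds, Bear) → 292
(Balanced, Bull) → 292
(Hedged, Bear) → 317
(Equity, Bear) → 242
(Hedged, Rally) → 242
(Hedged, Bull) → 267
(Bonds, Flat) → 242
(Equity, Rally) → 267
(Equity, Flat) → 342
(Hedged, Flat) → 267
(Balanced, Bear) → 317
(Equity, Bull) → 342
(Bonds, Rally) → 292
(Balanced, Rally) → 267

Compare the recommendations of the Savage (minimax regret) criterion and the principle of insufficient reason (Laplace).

Column bests: Bear=317, Flat=342, Bull=342, Rally=292.
Bonds regrets: 25, 100, 75, 0 → max 100
Equity regrets: 75, 0, 0, 25 → max 75
Balanced regrets: 0, 50, 50, 25 → max 50
Hedged regrets: 0, 75, 75, 50 → max 75
Smallest max regret = 50 → Balanced.
Row averages: Bonds=273.25, Equity=298.25, Balanced=292, Hedged=273.25
Highest average = 298.25 → Equity.

minimax regret → Balanced; laplace → Equity (disagree)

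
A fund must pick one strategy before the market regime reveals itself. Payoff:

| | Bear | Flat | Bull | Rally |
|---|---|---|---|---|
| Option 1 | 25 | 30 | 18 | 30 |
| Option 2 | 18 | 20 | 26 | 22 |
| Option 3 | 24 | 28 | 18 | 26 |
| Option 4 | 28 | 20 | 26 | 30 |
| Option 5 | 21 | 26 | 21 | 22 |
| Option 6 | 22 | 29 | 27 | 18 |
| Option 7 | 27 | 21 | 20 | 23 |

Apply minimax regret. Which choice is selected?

Option 5

Column bests: Bear=28, Flat=30, Bull=27, Rally=30.
Option 1 regrets: 3, 0, 9, 0 → max 9
Option 2 regrets: 10, 10, 1, 8 → max 10
Option 3 regrets: 4, 2, 9, 4 → max 9
Option 4 regrets: 0, 10, 1, 0 → max 10
Option 5 regrets: 7, 4, 6, 8 → max 8
Option 6 regrets: 6, 1, 0, 12 → max 12
Option 7 regrets: 1, 9, 7, 7 → max 9
Smallest max regret = 8 → Option 5.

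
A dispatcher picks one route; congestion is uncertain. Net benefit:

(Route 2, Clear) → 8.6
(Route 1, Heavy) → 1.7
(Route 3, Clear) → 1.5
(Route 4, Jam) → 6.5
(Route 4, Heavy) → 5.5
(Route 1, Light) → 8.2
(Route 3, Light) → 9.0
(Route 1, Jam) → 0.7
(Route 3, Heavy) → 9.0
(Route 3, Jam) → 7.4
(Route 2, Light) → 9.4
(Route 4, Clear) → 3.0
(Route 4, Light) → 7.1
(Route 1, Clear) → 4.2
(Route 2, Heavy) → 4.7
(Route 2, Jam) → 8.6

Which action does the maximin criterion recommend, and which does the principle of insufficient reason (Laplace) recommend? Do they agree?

maximin → Route 2; laplace → Route 2 (agree)

Row minima: Route 1=0.7, Route 2=4.7, Route 3=1.5, Route 4=3.0
Best worst-case = 4.7 → Route 2.
Row averages: Route 1=3.7, Route 2=7.825, Route 3=6.725, Route 4=5.525
Highest average = 7.825 → Route 2.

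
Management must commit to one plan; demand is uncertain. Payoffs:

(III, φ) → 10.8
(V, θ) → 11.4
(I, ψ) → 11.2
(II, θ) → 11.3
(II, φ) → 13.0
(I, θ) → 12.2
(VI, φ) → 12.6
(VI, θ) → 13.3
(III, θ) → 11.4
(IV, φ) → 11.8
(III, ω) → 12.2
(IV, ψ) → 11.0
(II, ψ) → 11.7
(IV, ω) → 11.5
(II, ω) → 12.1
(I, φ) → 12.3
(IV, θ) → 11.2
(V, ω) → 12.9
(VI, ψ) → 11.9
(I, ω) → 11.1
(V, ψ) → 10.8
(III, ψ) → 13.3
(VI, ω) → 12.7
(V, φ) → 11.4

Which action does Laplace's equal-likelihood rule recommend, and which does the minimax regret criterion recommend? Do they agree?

Row averages: I=11.7, II=12.025, III=11.925, IV=11.375, V=11.625, VI=12.625
Highest average = 12.625 → VI.
Column bests: θ=13.3, φ=13.0, ψ=13.3, ω=12.9.
I regrets: 1.1, 0.7, 2.1, 1.8 → max 2.1
II regrets: 2.0, 0.0, 1.6, 0.8 → max 2.0
III regrets: 1.9, 2.2, 0.0, 0.7 → max 2.2
IV regrets: 2.1, 1.2, 2.3, 1.4 → max 2.3
V regrets: 1.9, 1.6, 2.5, 0.0 → max 2.5
VI regrets: 0.0, 0.4, 1.4, 0.2 → max 1.4
Smallest max regret = 1.4 → VI.

laplace → VI; minimax regret → VI (agree)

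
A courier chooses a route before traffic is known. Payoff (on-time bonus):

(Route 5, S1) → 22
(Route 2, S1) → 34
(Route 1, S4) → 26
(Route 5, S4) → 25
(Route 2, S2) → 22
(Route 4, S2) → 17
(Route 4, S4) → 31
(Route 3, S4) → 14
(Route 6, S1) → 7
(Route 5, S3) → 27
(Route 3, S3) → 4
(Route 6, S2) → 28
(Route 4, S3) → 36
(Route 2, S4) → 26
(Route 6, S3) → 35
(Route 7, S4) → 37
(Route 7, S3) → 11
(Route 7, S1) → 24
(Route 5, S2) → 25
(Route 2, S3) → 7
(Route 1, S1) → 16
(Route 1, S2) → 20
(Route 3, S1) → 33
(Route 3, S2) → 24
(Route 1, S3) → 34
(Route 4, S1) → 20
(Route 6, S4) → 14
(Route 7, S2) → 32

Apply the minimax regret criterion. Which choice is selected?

Route 5

Column bests: S1=34, S2=32, S3=36, S4=37.
Route 1 regrets: 18, 12, 2, 11 → max 18
Route 2 regrets: 0, 10, 29, 11 → max 29
Route 3 regrets: 1, 8, 32, 23 → max 32
Route 4 regrets: 14, 15, 0, 6 → max 15
Route 5 regrets: 12, 7, 9, 12 → max 12
Route 6 regrets: 27, 4, 1, 23 → max 27
Route 7 regrets: 10, 0, 25, 0 → max 25
Smallest max regret = 12 → Route 5.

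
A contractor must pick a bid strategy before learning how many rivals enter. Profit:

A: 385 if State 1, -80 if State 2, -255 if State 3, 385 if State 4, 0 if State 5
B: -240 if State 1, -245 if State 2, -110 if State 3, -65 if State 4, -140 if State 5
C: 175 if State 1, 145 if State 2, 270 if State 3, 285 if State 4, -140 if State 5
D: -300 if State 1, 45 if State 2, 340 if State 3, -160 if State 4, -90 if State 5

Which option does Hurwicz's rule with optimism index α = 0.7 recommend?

A: 0.7·385 + 0.3·(-255) = 193
B: 0.7·(-65) + 0.3·(-245) = -119
C: 0.7·285 + 0.3·(-140) = 157.5
D: 0.7·340 + 0.3·(-300) = 148
Highest Hurwicz score = 193 → A.

A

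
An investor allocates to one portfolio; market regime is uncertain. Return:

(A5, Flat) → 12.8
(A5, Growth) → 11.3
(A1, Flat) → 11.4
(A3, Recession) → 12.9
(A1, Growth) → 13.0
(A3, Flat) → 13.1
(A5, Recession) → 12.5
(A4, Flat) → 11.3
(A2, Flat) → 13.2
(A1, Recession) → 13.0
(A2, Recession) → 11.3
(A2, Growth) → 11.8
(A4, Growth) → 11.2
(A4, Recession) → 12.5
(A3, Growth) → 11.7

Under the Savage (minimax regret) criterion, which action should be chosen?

A3

Column bests: Recession=13.0, Flat=13.2, Growth=13.0.
A1 regrets: 0.0, 1.8, 0.0 → max 1.8
A2 regrets: 1.7, 0.0, 1.2 → max 1.7
A3 regrets: 0.1, 0.1, 1.3 → max 1.3
A4 regrets: 0.5, 1.9, 1.8 → max 1.9
A5 regrets: 0.5, 0.4, 1.7 → max 1.7
Smallest max regret = 1.3 → A3.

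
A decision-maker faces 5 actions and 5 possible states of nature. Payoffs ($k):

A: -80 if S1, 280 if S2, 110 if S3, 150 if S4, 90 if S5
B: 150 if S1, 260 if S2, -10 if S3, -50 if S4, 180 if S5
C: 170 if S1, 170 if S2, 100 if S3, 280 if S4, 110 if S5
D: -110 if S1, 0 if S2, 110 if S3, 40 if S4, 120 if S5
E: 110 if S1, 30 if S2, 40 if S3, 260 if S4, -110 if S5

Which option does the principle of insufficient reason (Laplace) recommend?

C

Row averages: A=110, B=106, C=166, D=32, E=66
Highest average = 166 → C.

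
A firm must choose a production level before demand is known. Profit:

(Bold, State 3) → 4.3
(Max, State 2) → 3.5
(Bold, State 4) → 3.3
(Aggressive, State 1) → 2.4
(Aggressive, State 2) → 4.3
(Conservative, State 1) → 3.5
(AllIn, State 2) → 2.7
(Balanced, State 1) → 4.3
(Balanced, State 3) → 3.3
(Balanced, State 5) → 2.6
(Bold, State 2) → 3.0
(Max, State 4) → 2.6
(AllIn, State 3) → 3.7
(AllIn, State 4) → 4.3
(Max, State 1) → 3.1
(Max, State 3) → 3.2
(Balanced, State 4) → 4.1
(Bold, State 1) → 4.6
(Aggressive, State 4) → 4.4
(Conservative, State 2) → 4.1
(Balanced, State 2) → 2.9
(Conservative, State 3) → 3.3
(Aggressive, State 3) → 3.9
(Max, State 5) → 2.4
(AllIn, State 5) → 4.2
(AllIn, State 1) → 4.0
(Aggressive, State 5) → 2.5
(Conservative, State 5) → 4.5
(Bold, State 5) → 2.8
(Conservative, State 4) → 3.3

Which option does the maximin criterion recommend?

Row minima: Conservative=3.3, Balanced=2.6, Aggressive=2.4, Bold=2.8, AllIn=2.7, Max=2.4
Best worst-case = 3.3 → Conservative.

Conservative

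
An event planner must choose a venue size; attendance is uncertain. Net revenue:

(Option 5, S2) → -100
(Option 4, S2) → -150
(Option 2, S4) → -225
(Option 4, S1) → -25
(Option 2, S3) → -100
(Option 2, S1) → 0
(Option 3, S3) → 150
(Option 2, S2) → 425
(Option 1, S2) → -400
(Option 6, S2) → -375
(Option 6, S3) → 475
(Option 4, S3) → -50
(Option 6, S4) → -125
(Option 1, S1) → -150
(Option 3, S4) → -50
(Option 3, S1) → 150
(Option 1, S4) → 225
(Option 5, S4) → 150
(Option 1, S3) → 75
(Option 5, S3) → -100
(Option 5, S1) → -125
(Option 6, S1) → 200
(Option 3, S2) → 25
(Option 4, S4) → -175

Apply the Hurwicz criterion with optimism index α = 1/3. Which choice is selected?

Option 3

Option 1: 1/3·225 + 2/3·(-400) = -575/3
Option 2: 1/3·425 + 2/3·(-225) = -25/3
Option 3: 1/3·150 + 2/3·(-50) = 50/3
Option 4: 1/3·(-25) + 2/3·(-175) = -125
Option 5: 1/3·150 + 2/3·(-125) = -100/3
Option 6: 1/3·475 + 2/3·(-375) = -275/3
Highest Hurwicz score = 50/3 → Option 3.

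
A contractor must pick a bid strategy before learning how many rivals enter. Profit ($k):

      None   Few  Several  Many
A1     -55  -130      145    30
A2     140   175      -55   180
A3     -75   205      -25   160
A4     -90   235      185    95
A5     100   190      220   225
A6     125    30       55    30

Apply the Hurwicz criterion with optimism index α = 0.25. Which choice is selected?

A1: 0.25·145 + 0.75·(-130) = -61.25
A2: 0.25·180 + 0.75·(-55) = 3.75
A3: 0.25·205 + 0.75·(-75) = -5
A4: 0.25·235 + 0.75·(-90) = -8.75
A5: 0.25·225 + 0.75·100 = 131.25
A6: 0.25·125 + 0.75·30 = 53.75
Highest Hurwicz score = 131.25 → A5.

A5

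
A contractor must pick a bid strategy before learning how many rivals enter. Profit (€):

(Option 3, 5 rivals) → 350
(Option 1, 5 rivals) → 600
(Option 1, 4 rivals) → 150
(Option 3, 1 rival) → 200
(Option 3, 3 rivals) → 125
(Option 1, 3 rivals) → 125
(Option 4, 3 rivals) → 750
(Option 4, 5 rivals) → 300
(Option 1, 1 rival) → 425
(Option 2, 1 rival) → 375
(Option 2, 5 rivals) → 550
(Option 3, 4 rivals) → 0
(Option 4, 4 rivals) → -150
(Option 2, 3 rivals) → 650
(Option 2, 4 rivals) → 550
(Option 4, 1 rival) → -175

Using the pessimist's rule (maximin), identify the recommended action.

Option 2

Row minima: Option 1=125, Option 2=375, Option 3=0, Option 4=-175
Best worst-case = 375 → Option 2.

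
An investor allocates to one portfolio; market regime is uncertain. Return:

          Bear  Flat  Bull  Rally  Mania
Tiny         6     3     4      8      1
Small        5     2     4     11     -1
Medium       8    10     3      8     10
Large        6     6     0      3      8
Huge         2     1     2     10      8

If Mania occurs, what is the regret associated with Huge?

Best payoff under Mania is 10.
Regret = 10 − 8 = 2.

2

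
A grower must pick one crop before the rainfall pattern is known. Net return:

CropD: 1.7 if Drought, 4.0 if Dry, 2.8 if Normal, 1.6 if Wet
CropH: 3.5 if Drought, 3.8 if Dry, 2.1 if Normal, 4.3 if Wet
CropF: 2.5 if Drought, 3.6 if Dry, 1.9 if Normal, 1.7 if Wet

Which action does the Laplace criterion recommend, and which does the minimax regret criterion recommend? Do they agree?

laplace → CropH; minimax regret → CropH (agree)

Row averages: CropD=2.525, CropH=3.425, CropF=2.425
Highest average = 3.425 → CropH.
Column bests: Drought=3.5, Dry=4.0, Normal=2.8, Wet=4.3.
CropD regrets: 1.8, 0.0, 0.0, 2.7 → max 2.7
CropH regrets: 0.0, 0.2, 0.7, 0.0 → max 0.7
CropF regrets: 1.0, 0.4, 0.9, 2.6 → max 2.6
Smallest max regret = 0.7 → CropH.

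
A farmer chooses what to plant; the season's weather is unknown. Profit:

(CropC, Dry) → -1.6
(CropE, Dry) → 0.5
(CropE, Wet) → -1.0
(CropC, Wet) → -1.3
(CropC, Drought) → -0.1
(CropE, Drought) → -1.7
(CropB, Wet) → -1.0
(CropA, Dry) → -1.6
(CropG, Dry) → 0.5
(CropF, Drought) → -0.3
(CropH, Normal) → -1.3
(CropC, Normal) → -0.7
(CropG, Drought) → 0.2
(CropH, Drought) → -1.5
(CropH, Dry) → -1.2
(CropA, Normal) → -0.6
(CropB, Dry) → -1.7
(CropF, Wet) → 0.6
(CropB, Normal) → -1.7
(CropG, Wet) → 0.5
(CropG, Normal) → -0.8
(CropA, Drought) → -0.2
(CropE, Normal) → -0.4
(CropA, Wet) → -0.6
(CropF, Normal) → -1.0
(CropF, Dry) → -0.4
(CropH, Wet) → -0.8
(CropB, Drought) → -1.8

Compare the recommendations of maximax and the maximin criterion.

maximax → CropF; maximin → CropG (disagree)

Row maxima: CropF=0.6, CropC=-0.1, CropB=-1.0, CropE=0.5, CropG=0.5, CropA=-0.2, CropH=-0.8
Best best-case = 0.6 → CropF.
Row minima: CropF=-1.0, CropC=-1.6, CropB=-1.8, CropE=-1.7, CropG=-0.8, CropA=-1.6, CropH=-1.5
Best worst-case = -0.8 → CropG.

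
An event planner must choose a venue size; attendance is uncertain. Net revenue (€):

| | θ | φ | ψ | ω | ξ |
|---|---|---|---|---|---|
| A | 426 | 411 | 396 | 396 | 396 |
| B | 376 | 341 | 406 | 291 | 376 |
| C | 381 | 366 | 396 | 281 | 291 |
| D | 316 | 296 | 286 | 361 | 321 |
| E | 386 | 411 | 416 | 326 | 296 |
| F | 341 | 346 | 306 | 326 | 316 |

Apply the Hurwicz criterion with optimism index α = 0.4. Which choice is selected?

A: 0.4·426 + 0.6·396 = 408
B: 0.4·406 + 0.6·291 = 337
C: 0.4·396 + 0.6·281 = 327
D: 0.4·361 + 0.6·286 = 316
E: 0.4·416 + 0.6·296 = 344
F: 0.4·346 + 0.6·306 = 322
Highest Hurwicz score = 408 → A.

A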